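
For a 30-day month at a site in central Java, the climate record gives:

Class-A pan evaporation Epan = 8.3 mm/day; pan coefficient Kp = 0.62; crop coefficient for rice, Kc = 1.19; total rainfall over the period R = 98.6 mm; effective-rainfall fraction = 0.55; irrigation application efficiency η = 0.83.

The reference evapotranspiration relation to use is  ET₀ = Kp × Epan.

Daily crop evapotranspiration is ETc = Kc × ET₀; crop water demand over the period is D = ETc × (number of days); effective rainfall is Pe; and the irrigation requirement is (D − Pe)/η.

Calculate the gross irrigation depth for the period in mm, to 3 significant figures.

ET₀ = 0.62 × 8.3 = 5.1460 mm/d
ETc = Kc × ET₀ = 1.19 × 5.1460 = 6.1237 mm/d
Crop demand D = ETc × 30 d = 6.1237 × 30 = 183.711 mm
Pe = 0.55 × 98.6 = 54.230 mm
D − Pe = 183.711 − 54.230 = 129.481 mm
Gross irrigation = 129.481 / 0.83 = 156.001 mm

156 mm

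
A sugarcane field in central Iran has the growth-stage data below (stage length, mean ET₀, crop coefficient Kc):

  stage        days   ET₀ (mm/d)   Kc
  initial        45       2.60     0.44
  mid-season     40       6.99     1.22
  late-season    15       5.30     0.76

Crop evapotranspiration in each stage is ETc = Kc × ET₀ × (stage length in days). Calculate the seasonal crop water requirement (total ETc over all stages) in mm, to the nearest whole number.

453 mm

initial: 0.44 × 2.60 × 45 = 51.48 mm
mid-season: 1.22 × 6.99 × 40 = 341.11 mm
late-season: 0.76 × 5.30 × 15 = 60.42 mm
Seasonal total = 453.01 mm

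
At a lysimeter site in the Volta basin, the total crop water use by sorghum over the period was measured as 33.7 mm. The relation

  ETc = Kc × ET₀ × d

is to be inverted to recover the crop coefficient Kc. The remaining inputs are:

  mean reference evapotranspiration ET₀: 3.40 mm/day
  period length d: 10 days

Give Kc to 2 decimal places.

ETc = Kc × ET₀ × d  ⇒  Kc = ETc / (ET₀ × d)
Kc = 33.7 / (3.40 × 10) = 33.7 / 34.00 = 0.9912

0.99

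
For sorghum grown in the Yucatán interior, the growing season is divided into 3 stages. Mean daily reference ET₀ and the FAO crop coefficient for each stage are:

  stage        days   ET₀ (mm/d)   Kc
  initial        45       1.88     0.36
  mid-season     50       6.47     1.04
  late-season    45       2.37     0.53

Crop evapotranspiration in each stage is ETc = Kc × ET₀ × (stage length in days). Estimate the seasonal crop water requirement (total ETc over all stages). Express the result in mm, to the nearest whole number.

initial: 0.36 × 1.88 × 45 = 30.46 mm
mid-season: 1.04 × 6.47 × 50 = 336.44 mm
late-season: 0.53 × 2.37 × 45 = 56.52 mm
Seasonal total = 423.42 mm

423 mm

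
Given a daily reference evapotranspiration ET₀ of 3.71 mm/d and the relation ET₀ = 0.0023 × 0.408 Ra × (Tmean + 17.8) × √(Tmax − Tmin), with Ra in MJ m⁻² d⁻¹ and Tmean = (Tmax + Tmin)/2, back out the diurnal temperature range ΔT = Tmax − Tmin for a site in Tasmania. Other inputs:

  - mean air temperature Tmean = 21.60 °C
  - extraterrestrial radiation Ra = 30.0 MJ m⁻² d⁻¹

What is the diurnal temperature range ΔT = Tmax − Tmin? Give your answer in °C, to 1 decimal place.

√ΔT = ET₀ / [0.0023 × 0.408 × Ra × (Tmean+17.8)] = 3.71 / (0.0023 × 12.2400 × 39.40) = 3.3448
ΔT = 3.3448² = 11.188 °C

11.2 °C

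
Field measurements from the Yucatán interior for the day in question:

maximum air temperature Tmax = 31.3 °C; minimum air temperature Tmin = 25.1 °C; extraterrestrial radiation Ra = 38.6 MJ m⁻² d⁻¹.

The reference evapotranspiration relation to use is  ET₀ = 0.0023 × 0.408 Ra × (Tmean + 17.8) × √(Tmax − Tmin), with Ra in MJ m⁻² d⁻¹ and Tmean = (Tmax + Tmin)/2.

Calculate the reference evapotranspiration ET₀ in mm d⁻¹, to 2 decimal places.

4.15 mm d⁻¹

Tmean = (31.3 + 25.1)/2 = 28.20 °C
0.408 Ra = 0.408 × 38.6 = 15.7488 mm/d equivalent
ET₀ = 0.0023 × 15.7488 × (28.20 + 17.8) × √6.2 = 0.0023 × 15.7488 × 46.00 × 2.4900 = 4.1489 mm/d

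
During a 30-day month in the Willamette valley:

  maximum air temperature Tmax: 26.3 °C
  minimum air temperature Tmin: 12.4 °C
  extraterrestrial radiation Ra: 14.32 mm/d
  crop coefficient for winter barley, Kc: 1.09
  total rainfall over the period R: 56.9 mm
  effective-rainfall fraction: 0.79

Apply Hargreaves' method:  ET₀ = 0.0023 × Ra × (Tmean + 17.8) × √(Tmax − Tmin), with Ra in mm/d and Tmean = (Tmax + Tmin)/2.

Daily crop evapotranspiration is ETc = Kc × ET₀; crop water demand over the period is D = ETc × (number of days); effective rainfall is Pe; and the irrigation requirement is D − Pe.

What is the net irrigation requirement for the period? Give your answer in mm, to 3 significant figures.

Tmean = (26.3 + 12.4)/2 = 19.35 °C
ET₀ = 0.0023 × 14.32 × (19.35 + 17.8) × √13.9 = 0.0023 × 14.32 × 37.15 × 3.7283 = 4.5618 mm/d
ETc = Kc × ET₀ = 1.09 × 4.5618 = 4.9724 mm/d
Crop demand D = ETc × 30 d = 4.9724 × 30 = 149.172 mm
Pe = 0.79 × 56.9 = 44.951 mm
D − Pe = 149.172 − 44.951 = 104.221 mm

104 mm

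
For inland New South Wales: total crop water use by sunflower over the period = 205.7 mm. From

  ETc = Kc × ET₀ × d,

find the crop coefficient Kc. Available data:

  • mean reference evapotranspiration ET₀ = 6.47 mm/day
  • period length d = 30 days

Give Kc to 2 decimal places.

ETc = Kc × ET₀ × d  ⇒  Kc = ETc / (ET₀ × d)
Kc = 205.7 / (6.47 × 30) = 205.7 / 194.10 = 1.0598

1.06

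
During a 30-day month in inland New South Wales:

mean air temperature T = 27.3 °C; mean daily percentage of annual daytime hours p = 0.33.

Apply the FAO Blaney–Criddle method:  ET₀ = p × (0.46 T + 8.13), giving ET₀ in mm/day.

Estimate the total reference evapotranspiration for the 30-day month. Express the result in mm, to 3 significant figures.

205 mm

ET₀ = 0.33 × (0.46 × 27.3 + 8.13) = 0.33 × 20.688 = 6.8270 mm/d
Monthly total = 6.8270 × 30 = 204.810 mm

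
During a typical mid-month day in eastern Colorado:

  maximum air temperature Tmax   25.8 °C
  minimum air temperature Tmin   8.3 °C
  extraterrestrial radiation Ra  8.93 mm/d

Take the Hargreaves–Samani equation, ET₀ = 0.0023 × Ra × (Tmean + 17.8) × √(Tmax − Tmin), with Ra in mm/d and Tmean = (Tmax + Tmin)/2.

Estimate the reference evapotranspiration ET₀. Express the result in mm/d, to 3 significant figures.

Tmean = (25.8 + 8.3)/2 = 17.05 °C
ET₀ = 0.0023 × 8.93 × (17.05 + 17.8) × √17.5 = 0.0023 × 8.93 × 34.85 × 4.1833 = 2.9943 mm/d

2.99 mm/d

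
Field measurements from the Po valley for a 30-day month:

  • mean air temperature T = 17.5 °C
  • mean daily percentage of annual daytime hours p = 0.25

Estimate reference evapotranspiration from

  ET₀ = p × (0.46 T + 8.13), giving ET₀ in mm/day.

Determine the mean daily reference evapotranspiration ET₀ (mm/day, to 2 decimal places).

ET₀ = 0.25 × (0.46 × 17.5 + 8.13) = 0.25 × 16.180 = 4.0450 mm/d

4.05 mm/day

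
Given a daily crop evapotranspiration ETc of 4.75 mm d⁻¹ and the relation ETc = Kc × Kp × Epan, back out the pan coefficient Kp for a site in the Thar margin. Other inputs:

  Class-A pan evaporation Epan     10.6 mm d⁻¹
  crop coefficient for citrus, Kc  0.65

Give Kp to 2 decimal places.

0.69

ETc = Kc × Kp × Epan  ⇒  Kp = ETc / (Kc × Epan)
Kp = 4.75 / (0.65 × 10.6) = 4.75 / 6.890 = 0.6894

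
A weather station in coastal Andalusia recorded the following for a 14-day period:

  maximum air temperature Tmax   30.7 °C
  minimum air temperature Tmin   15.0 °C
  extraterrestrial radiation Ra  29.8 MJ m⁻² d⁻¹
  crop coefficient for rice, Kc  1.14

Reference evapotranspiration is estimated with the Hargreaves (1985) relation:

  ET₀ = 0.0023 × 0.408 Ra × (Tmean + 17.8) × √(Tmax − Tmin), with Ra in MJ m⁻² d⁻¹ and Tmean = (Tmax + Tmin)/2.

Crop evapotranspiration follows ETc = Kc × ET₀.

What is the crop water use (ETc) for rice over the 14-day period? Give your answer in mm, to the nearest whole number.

72 mm

Tmean = (30.7 + 15.0)/2 = 22.85 °C
0.408 Ra = 0.408 × 29.8 = 12.1584 mm/d equivalent
ET₀ = 0.0023 × 12.1584 × (22.85 + 17.8) × √15.7 = 0.0023 × 12.1584 × 40.65 × 3.9623 = 4.5041 mm/d
ETc = Kc × ET₀ = 1.14 × 4.5041 = 5.1347 mm/d
Over 14 days: 5.1347 × 14 = 71.886 mm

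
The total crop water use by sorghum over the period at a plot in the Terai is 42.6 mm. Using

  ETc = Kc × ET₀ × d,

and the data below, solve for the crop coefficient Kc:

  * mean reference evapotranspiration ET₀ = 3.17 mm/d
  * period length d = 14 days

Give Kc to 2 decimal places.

ETc = Kc × ET₀ × d  ⇒  Kc = ETc / (ET₀ × d)
Kc = 42.6 / (3.17 × 14) = 42.6 / 44.38 = 0.9599

0.96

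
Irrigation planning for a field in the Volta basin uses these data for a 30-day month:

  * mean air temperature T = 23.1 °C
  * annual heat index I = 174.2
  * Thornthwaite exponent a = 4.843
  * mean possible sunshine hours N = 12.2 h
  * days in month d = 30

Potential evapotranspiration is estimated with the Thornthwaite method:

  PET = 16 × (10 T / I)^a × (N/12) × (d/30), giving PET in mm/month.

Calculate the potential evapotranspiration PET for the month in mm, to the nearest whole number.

10T/I = 10 × 23.1 / 174.2 = 1.3261
(10T/I)^a = 1.3261^4.843 = 3.9232
Uncorrected PET = 16 × 3.9232 = 62.771 mm
Correction = (N/12)(d/30) = (12.2/12)(30/30) = 1.0167
PET = 62.771 × 1.0167 = 63.819 mm/month

64 mm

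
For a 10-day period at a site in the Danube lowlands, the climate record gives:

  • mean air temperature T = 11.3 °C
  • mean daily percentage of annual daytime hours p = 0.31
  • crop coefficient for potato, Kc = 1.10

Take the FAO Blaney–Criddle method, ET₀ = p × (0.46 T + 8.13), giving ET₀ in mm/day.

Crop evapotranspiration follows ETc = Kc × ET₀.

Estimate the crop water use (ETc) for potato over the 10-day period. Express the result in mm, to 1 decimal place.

45.4 mm

ET₀ = 0.31 × (0.46 × 11.3 + 8.13) = 0.31 × 13.328 = 4.1317 mm/d
ETc = Kc × ET₀ = 1.10 × 4.1317 = 4.5449 mm/d
Over 10 days: 4.5449 × 10 = 45.449 mm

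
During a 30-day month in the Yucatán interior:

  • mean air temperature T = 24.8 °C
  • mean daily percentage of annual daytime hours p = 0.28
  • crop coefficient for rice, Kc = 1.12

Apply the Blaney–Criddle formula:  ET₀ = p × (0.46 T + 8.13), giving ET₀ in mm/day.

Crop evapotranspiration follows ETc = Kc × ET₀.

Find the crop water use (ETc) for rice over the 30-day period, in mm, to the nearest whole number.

ET₀ = 0.28 × (0.46 × 24.8 + 8.13) = 0.28 × 19.538 = 5.4706 mm/d
ETc = Kc × ET₀ = 1.12 × 5.4706 = 6.1271 mm/d
Over 30 days: 6.1271 × 30 = 183.813 mm

184 mm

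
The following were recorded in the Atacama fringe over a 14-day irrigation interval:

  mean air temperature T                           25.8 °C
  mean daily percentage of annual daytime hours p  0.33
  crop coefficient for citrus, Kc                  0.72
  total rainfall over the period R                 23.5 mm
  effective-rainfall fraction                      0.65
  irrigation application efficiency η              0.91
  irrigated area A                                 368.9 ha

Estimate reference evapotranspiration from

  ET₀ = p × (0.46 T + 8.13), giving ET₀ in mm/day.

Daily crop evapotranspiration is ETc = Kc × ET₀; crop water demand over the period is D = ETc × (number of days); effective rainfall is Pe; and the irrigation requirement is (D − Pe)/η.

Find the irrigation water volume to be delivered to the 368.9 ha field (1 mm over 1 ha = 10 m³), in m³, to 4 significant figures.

ET₀ = 0.33 × (0.46 × 25.8 + 8.13) = 0.33 × 19.998 = 6.5993 mm/d
ETc = Kc × ET₀ = 0.72 × 6.5993 = 4.7515 mm/d
Crop demand D = ETc × 14 d = 4.7515 × 14 = 66.521 mm
Pe = 0.65 × 23.5 = 15.275 mm
D − Pe = 66.521 − 15.275 = 51.246 mm
Gross irrigation = 51.246 / 0.91 = 56.314 mm
Volume = 56.314 mm × 368.9 ha × 10 = 207742.3 m³

207700 m³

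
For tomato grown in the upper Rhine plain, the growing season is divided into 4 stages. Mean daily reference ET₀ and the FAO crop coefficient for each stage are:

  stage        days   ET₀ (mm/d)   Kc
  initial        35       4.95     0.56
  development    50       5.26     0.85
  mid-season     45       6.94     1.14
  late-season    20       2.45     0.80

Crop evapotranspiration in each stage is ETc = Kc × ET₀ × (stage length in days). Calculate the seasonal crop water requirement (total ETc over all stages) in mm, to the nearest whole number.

initial: 0.56 × 4.95 × 35 = 97.02 mm
development: 0.85 × 5.26 × 50 = 223.55 mm
mid-season: 1.14 × 6.94 × 45 = 356.02 mm
late-season: 0.80 × 2.45 × 20 = 39.20 mm
Seasonal total = 715.79 mm

716 mm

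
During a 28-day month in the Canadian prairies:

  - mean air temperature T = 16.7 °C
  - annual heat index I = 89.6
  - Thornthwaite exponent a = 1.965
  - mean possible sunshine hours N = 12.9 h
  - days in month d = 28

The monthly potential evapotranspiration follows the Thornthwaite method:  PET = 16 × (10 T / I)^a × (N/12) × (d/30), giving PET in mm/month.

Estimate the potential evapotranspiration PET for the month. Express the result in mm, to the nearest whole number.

10T/I = 10 × 16.7 / 89.6 = 1.8638
(10T/I)^a = 1.8638^1.965 = 3.3989
Uncorrected PET = 16 × 3.3989 = 54.382 mm
Correction = (N/12)(d/30) = (12.9/12)(28/30) = 1.0033
PET = 54.382 × 1.0033 = 54.561 mm/month

55 mm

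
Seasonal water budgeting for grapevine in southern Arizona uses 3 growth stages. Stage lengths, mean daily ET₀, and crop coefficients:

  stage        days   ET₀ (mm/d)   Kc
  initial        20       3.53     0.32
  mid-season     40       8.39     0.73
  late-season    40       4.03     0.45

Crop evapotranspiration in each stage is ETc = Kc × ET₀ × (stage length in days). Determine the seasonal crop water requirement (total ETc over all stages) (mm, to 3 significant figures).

340 mm

initial: 0.32 × 3.53 × 20 = 22.59 mm
mid-season: 0.73 × 8.39 × 40 = 244.99 mm
late-season: 0.45 × 4.03 × 40 = 72.54 mm
Seasonal total = 340.12 mm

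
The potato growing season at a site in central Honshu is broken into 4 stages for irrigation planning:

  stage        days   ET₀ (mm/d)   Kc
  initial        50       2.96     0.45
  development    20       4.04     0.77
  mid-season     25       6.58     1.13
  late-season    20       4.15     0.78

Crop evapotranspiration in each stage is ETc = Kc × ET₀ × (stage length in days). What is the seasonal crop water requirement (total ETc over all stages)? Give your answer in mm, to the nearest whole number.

379 mm

initial: 0.45 × 2.96 × 50 = 66.60 mm
development: 0.77 × 4.04 × 20 = 62.22 mm
mid-season: 1.13 × 6.58 × 25 = 185.89 mm
late-season: 0.78 × 4.15 × 20 = 64.74 mm
Seasonal total = 379.45 mm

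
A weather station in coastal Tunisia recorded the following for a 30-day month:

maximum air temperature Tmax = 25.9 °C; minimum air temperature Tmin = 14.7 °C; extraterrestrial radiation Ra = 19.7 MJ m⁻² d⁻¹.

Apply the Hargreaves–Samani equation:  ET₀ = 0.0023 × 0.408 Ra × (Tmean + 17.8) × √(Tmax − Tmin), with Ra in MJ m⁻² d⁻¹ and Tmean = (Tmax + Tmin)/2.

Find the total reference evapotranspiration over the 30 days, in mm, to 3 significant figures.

70.7 mm

Tmean = (25.9 + 14.7)/2 = 20.30 °C
0.408 Ra = 0.408 × 19.7 = 8.0376 mm/d equivalent
ET₀ = 0.0023 × 8.0376 × (20.30 + 17.8) × √11.2 = 0.0023 × 8.0376 × 38.10 × 3.3466 = 2.3571 mm/d
Over 30 days: 2.3571 × 30 = 70.713 mm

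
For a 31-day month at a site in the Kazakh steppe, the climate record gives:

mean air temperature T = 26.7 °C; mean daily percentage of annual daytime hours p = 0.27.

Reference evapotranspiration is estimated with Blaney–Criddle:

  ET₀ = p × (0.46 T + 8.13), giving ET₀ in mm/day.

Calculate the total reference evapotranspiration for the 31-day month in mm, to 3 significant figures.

ET₀ = 0.27 × (0.46 × 26.7 + 8.13) = 0.27 × 20.412 = 5.5112 mm/d
Monthly total = 5.5112 × 31 = 170.847 mm

171 mm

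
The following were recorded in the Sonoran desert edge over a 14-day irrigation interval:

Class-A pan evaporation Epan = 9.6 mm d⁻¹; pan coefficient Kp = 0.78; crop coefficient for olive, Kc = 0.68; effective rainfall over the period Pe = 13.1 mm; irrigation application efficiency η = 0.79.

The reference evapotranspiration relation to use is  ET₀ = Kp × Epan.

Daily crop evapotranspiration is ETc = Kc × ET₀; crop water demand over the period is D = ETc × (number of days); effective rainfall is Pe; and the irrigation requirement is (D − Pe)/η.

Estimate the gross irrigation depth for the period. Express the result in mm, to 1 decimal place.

73.7 mm

ET₀ = 0.78 × 9.6 = 7.4880 mm/d
ETc = Kc × ET₀ = 0.68 × 7.4880 = 5.0918 mm/d
Crop demand D = ETc × 14 d = 5.0918 × 14 = 71.285 mm
D − Pe = 71.285 − 13.1 = 58.185 mm
Gross irrigation = 58.185 / 0.79 = 73.652 mm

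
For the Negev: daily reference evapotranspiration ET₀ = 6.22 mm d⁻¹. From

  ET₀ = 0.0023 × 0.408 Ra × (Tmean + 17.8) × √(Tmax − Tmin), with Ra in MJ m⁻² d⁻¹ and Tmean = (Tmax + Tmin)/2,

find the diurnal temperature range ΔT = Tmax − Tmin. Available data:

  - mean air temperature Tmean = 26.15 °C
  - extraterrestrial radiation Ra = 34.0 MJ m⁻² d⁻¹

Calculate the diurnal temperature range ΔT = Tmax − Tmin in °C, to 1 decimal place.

√ΔT = ET₀ / [0.0023 × 0.408 × Ra × (Tmean+17.8)] = 6.22 / (0.0023 × 13.8720 × 43.95) = 4.4357
ΔT = 4.4357² = 19.675 °C

19.7 °C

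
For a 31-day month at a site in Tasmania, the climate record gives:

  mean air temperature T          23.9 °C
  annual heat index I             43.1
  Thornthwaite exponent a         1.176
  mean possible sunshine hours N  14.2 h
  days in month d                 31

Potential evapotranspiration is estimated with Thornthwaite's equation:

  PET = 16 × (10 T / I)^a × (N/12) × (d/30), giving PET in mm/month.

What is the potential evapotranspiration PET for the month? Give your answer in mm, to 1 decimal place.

10T/I = 10 × 23.9 / 43.1 = 5.5452
(10T/I)^a = 5.5452^1.176 = 7.4963
Uncorrected PET = 16 × 7.4963 = 119.941 mm
Correction = (N/12)(d/30) = (14.2/12)(31/30) = 1.2228
PET = 119.941 × 1.2228 = 146.664 mm/month

146.7 mm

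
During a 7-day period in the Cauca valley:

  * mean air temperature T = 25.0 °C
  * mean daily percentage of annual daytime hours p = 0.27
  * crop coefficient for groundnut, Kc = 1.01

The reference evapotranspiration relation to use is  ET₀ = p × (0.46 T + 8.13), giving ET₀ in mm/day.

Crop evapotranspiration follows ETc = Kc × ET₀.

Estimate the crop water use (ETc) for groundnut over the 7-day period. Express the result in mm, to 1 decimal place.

ET₀ = 0.27 × (0.46 × 25.0 + 8.13) = 0.27 × 19.630 = 5.3001 mm/d
ETc = Kc × ET₀ = 1.01 × 5.3001 = 5.3531 mm/d
Over 7 days: 5.3531 × 7 = 37.472 mm

37.5 mm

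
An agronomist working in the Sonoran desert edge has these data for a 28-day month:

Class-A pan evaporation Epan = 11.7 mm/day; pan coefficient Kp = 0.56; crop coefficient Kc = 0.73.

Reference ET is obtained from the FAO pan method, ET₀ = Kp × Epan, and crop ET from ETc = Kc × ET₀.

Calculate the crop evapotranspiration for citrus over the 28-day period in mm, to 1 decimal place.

ET₀ = 0.56 × 11.7 = 6.5520 mm/d
ETc = Kc × ET₀ = 0.73 × 6.5520 = 4.7830 mm/d
Over 28 days: 4.7830 × 28 = 133.924 mm

133.9 mm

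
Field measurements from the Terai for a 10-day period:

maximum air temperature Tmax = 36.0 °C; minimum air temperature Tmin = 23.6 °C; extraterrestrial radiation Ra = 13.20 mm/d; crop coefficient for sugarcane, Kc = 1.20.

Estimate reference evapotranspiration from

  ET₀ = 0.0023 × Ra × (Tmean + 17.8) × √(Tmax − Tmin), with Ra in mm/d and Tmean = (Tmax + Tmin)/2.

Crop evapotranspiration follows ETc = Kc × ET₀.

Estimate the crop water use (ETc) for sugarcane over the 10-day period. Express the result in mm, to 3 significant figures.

Tmean = (36.0 + 23.6)/2 = 29.80 °C
ET₀ = 0.0023 × 13.20 × (29.80 + 17.8) × √12.4 = 0.0023 × 13.20 × 47.60 × 3.5214 = 5.0889 mm/d
ETc = Kc × ET₀ = 1.20 × 5.0889 = 6.1067 mm/d
Over 10 days: 6.1067 × 10 = 61.067 mm

61.1 mm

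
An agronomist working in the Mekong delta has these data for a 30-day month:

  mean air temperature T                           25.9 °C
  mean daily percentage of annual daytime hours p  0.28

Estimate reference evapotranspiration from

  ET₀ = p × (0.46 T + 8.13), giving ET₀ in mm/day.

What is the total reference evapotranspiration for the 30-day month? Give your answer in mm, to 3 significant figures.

ET₀ = 0.28 × (0.46 × 25.9 + 8.13) = 0.28 × 20.044 = 5.6123 mm/d
Monthly total = 5.6123 × 30 = 168.369 mm

168 mm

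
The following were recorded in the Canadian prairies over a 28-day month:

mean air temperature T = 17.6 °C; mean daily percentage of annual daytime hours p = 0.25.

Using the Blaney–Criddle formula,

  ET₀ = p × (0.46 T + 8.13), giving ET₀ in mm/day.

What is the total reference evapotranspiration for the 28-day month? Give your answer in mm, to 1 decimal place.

113.6 mm

ET₀ = 0.25 × (0.46 × 17.6 + 8.13) = 0.25 × 16.226 = 4.0565 mm/d
Monthly total = 4.0565 × 28 = 113.582 mm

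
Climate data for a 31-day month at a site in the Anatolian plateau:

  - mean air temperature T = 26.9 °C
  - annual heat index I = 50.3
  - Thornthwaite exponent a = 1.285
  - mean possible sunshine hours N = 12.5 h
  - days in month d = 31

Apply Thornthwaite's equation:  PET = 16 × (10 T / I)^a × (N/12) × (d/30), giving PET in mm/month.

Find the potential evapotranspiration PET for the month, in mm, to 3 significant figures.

10T/I = 10 × 26.9 / 50.3 = 5.3479
(10T/I)^a = 5.3479^1.285 = 8.6241
Uncorrected PET = 16 × 8.6241 = 137.986 mm
Correction = (N/12)(d/30) = (12.5/12)(31/30) = 1.0764
PET = 137.986 × 1.0764 = 148.528 mm/month

149 mm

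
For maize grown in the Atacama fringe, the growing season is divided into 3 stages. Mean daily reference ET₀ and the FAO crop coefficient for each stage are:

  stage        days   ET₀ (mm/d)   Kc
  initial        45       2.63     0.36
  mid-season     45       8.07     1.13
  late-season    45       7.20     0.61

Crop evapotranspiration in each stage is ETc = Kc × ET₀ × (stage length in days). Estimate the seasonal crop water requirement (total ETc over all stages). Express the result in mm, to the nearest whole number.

initial: 0.36 × 2.63 × 45 = 42.61 mm
mid-season: 1.13 × 8.07 × 45 = 410.36 mm
late-season: 0.61 × 7.20 × 45 = 197.64 mm
Seasonal total = 650.61 mm

651 mm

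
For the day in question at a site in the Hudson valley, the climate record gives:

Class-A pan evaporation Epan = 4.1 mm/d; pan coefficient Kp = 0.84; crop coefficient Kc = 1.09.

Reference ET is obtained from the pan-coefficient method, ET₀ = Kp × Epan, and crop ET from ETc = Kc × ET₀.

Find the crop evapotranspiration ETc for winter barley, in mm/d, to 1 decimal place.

ET₀ = 0.84 × 4.1 = 3.4440 mm/d
ETc = Kc × ET₀ = 1.09 × 3.4440 = 3.7540 mm/d

3.8 mm/d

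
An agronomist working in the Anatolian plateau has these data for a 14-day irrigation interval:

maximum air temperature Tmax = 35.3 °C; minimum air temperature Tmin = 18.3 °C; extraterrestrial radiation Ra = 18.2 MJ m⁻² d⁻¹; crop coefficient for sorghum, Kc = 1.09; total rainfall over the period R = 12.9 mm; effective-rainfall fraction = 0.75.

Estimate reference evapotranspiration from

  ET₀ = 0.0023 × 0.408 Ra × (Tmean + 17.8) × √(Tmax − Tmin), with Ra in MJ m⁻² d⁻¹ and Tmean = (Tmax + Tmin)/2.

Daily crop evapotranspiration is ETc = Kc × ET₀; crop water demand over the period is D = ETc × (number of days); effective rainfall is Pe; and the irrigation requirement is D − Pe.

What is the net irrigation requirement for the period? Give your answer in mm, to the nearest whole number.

Tmean = (35.3 + 18.3)/2 = 26.80 °C
0.408 Ra = 0.408 × 18.2 = 7.4256 mm/d equivalent
ET₀ = 0.0023 × 7.4256 × (26.80 + 17.8) × √17.0 = 0.0023 × 7.4256 × 44.60 × 4.1231 = 3.1406 mm/d
ETc = Kc × ET₀ = 1.09 × 3.1406 = 3.4233 mm/d
Crop demand D = ETc × 14 d = 3.4233 × 14 = 47.926 mm
Pe = 0.75 × 12.9 = 9.675 mm
D − Pe = 47.926 − 9.675 = 38.251 mm

38 mm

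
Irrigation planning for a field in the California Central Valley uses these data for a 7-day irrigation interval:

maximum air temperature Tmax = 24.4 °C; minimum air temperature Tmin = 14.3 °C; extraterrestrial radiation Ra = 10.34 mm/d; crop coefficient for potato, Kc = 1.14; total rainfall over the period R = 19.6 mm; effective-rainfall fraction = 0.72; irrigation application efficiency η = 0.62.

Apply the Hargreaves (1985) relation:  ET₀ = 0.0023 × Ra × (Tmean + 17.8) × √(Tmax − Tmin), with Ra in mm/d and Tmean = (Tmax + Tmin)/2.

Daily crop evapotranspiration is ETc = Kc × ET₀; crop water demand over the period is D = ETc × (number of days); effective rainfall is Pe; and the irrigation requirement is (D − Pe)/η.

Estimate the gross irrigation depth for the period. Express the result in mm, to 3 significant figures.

Tmean = (24.4 + 14.3)/2 = 19.35 °C
ET₀ = 0.0023 × 10.34 × (19.35 + 17.8) × √10.1 = 0.0023 × 10.34 × 37.15 × 3.1780 = 2.8078 mm/d
ETc = Kc × ET₀ = 1.14 × 2.8078 = 3.2009 mm/d
Crop demand D = ETc × 7 d = 3.2009 × 7 = 22.406 mm
Pe = 0.72 × 19.6 = 14.112 mm
D − Pe = 22.406 − 14.112 = 8.294 mm
Gross irrigation = 8.294 / 0.62 = 13.377 mm

13.4 mm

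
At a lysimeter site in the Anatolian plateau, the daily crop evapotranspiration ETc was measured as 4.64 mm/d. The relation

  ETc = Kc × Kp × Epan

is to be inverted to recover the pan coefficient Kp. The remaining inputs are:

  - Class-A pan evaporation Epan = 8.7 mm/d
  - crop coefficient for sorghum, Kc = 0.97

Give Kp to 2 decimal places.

ETc = Kc × Kp × Epan  ⇒  Kp = ETc / (Kc × Epan)
Kp = 4.64 / (0.97 × 8.7) = 4.64 / 8.439 = 0.5498

0.55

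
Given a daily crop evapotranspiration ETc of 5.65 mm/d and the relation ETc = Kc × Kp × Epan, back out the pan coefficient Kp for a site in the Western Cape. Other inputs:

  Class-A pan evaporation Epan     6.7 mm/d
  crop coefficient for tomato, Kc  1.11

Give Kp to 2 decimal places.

0.76

ETc = Kc × Kp × Epan  ⇒  Kp = ETc / (Kc × Epan)
Kp = 5.65 / (1.11 × 6.7) = 5.65 / 7.437 = 0.7597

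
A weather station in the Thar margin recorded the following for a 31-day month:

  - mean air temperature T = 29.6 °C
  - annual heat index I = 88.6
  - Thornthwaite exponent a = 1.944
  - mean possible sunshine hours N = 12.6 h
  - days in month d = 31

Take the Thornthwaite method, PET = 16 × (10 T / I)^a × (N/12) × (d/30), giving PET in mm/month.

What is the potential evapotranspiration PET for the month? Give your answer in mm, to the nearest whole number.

181 mm

10T/I = 10 × 29.6 / 88.6 = 3.3409
(10T/I)^a = 3.3409^1.944 = 10.4326
Uncorrected PET = 16 × 10.4326 = 166.922 mm
Correction = (N/12)(d/30) = (12.6/12)(31/30) = 1.0850
PET = 166.922 × 1.0850 = 181.110 mm/month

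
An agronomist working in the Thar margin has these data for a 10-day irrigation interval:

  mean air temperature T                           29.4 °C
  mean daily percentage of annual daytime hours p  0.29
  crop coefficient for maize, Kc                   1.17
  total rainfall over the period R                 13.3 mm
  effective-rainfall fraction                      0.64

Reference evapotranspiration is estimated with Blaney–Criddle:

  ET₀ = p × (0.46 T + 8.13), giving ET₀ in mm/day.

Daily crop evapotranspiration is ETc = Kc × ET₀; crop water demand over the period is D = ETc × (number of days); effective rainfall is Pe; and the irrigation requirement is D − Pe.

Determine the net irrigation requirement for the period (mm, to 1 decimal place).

ET₀ = 0.29 × (0.46 × 29.4 + 8.13) = 0.29 × 21.654 = 6.2797 mm/d
ETc = Kc × ET₀ = 1.17 × 6.2797 = 7.3472 mm/d
Crop demand D = ETc × 10 d = 7.3472 × 10 = 73.472 mm
Pe = 0.64 × 13.3 = 8.512 mm
D − Pe = 73.472 − 8.512 = 64.960 mm

65.0 mm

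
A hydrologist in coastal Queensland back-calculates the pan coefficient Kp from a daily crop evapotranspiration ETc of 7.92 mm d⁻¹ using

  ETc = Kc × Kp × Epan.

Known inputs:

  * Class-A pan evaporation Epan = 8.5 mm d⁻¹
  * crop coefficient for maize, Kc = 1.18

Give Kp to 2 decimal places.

0.79

ETc = Kc × Kp × Epan  ⇒  Kp = ETc / (Kc × Epan)
Kp = 7.92 / (1.18 × 8.5) = 7.92 / 10.030 = 0.7896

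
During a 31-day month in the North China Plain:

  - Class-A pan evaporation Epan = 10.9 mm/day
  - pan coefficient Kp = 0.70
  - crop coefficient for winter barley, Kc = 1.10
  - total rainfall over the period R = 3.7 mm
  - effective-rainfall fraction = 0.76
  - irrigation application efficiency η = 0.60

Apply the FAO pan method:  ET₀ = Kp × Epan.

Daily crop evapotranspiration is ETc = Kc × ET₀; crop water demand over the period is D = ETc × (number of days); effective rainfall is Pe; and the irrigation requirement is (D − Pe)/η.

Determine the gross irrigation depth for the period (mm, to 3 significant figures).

429 mm

ET₀ = 0.70 × 10.9 = 7.6300 mm/d
ETc = Kc × ET₀ = 1.10 × 7.6300 = 8.3930 mm/d
Crop demand D = ETc × 31 d = 8.3930 × 31 = 260.183 mm
Pe = 0.76 × 3.7 = 2.812 mm
D − Pe = 260.183 − 2.812 = 257.371 mm
Gross irrigation = 257.371 / 0.60 = 428.952 mm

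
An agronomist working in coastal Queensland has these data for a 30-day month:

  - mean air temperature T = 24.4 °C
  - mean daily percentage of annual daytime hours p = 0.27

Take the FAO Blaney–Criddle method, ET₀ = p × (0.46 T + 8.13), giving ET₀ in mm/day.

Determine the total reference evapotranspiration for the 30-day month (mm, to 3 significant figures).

157 mm

ET₀ = 0.27 × (0.46 × 24.4 + 8.13) = 0.27 × 19.354 = 5.2256 mm/d
Monthly total = 5.2256 × 30 = 156.768 mm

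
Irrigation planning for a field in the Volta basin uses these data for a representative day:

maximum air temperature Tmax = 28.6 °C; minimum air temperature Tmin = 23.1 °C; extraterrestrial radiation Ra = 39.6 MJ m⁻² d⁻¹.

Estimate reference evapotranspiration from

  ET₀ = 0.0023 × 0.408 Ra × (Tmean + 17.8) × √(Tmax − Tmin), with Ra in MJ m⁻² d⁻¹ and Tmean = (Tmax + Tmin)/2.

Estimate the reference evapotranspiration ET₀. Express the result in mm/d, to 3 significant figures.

Tmean = (28.6 + 23.1)/2 = 25.85 °C
0.408 Ra = 0.408 × 39.6 = 16.1568 mm/d equivalent
ET₀ = 0.0023 × 16.1568 × (25.85 + 17.8) × √5.5 = 0.0023 × 16.1568 × 43.65 × 2.3452 = 3.8041 mm/d

3.80 mm/d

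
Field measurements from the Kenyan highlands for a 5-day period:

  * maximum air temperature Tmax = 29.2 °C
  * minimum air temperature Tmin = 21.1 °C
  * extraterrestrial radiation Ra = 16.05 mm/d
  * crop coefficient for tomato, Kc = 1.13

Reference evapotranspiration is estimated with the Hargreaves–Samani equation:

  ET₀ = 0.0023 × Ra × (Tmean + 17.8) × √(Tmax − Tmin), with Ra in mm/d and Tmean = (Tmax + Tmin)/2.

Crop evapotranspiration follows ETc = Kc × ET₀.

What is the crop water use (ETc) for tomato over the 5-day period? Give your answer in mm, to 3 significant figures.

Tmean = (29.2 + 21.1)/2 = 25.15 °C
ET₀ = 0.0023 × 16.05 × (25.15 + 17.8) × √8.1 = 0.0023 × 16.05 × 42.95 × 2.8460 = 4.5123 mm/d
ETc = Kc × ET₀ = 1.13 × 4.5123 = 5.0989 mm/d
Over 5 days: 5.0989 × 5 = 25.495 mm

25.5 mm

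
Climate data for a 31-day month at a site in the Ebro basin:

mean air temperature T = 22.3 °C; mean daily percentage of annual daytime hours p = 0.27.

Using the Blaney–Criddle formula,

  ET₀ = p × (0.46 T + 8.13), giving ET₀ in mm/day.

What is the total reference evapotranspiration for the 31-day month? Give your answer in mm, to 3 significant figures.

154 mm

ET₀ = 0.27 × (0.46 × 22.3 + 8.13) = 0.27 × 18.388 = 4.9648 mm/d
Monthly total = 4.9648 × 31 = 153.909 mm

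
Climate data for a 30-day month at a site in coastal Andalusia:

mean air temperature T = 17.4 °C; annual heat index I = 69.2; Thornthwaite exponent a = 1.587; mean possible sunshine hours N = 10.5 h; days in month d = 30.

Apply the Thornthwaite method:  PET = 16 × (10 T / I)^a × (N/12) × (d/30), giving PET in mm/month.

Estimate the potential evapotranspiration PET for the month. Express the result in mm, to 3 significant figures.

60.5 mm

10T/I = 10 × 17.4 / 69.2 = 2.5145
(10T/I)^a = 2.5145^1.587 = 4.3203
Uncorrected PET = 16 × 4.3203 = 69.125 mm
Correction = (N/12)(d/30) = (10.5/12)(30/30) = 0.8750
PET = 69.125 × 0.8750 = 60.484 mm/month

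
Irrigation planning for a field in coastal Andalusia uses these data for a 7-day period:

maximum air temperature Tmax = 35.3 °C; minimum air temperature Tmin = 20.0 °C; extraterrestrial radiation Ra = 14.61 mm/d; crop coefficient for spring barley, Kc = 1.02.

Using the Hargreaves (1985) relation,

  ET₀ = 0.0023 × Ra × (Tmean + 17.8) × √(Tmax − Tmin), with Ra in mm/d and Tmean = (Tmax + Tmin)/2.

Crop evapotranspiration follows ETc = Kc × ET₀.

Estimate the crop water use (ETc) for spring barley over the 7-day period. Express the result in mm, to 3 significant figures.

42.7 mm

Tmean = (35.3 + 20.0)/2 = 27.65 °C
ET₀ = 0.0023 × 14.61 × (27.65 + 17.8) × √15.3 = 0.0023 × 14.61 × 45.45 × 3.9115 = 5.9739 mm/d
ETc = Kc × ET₀ = 1.02 × 5.9739 = 6.0934 mm/d
Over 7 days: 6.0934 × 7 = 42.654 mm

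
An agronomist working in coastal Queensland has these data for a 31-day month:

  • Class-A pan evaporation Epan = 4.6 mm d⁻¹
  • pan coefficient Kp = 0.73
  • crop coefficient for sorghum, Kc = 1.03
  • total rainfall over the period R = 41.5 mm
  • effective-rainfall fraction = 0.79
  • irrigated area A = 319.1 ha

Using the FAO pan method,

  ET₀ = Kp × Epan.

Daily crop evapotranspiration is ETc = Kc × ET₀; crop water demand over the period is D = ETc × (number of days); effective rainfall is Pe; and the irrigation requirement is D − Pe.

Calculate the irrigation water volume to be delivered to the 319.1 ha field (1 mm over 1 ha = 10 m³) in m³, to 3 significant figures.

238000 m³

ET₀ = 0.73 × 4.6 = 3.3580 mm/d
ETc = Kc × ET₀ = 1.03 × 3.3580 = 3.4587 mm/d
Crop demand D = ETc × 31 d = 3.4587 × 31 = 107.220 mm
Pe = 0.79 × 41.5 = 32.785 mm
D − Pe = 107.220 − 32.785 = 74.435 mm
Volume = 74.435 mm × 319.1 ha × 10 = 237522.1 m³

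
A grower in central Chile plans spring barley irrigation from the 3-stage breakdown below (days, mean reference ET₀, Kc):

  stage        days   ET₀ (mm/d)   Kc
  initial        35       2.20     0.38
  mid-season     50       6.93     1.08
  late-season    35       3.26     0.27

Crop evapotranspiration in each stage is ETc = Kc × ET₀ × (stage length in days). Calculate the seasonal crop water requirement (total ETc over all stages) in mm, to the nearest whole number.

initial: 0.38 × 2.20 × 35 = 29.26 mm
mid-season: 1.08 × 6.93 × 50 = 374.22 mm
late-season: 0.27 × 3.26 × 35 = 30.81 mm
Seasonal total = 434.29 mm

434 mm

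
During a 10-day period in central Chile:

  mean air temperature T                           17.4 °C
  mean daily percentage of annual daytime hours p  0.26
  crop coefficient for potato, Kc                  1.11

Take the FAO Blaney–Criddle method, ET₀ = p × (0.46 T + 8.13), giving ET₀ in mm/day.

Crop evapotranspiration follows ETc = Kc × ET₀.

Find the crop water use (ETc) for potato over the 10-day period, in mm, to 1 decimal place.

46.6 mm

ET₀ = 0.26 × (0.46 × 17.4 + 8.13) = 0.26 × 16.134 = 4.1948 mm/d
ETc = Kc × ET₀ = 1.11 × 4.1948 = 4.6562 mm/d
Over 10 days: 4.6562 × 10 = 46.562 mm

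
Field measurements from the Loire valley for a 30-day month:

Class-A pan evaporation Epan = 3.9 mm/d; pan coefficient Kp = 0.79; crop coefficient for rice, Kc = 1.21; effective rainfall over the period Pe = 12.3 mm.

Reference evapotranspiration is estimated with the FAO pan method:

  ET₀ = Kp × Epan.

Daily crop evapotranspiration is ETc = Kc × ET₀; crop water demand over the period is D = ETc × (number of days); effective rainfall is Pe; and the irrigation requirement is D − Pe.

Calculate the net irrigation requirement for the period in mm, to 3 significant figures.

99.5 mm

ET₀ = 0.79 × 3.9 = 3.0810 mm/d
ETc = Kc × ET₀ = 1.21 × 3.0810 = 3.7280 mm/d
Crop demand D = ETc × 30 d = 3.7280 × 30 = 111.840 mm
D − Pe = 111.840 − 12.3 = 99.540 mm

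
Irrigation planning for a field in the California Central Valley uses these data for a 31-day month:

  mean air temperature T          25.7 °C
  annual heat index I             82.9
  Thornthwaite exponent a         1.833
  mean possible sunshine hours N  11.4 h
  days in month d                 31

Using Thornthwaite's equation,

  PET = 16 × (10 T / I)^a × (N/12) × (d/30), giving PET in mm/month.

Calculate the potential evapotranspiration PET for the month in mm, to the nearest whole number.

125 mm

10T/I = 10 × 25.7 / 82.9 = 3.1001
(10T/I)^a = 3.1001^1.833 = 7.9559
Uncorrected PET = 16 × 7.9559 = 127.294 mm
Correction = (N/12)(d/30) = (11.4/12)(31/30) = 0.9817
PET = 127.294 × 0.9817 = 124.965 mm/month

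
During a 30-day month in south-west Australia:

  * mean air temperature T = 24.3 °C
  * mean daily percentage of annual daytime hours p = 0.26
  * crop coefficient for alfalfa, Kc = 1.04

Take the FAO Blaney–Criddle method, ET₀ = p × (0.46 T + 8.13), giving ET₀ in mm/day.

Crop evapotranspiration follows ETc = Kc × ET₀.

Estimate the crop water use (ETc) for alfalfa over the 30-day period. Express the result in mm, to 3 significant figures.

157 mm

ET₀ = 0.26 × (0.46 × 24.3 + 8.13) = 0.26 × 19.308 = 5.0201 mm/d
ETc = Kc × ET₀ = 1.04 × 5.0201 = 5.2209 mm/d
Over 30 days: 5.2209 × 30 = 156.627 mm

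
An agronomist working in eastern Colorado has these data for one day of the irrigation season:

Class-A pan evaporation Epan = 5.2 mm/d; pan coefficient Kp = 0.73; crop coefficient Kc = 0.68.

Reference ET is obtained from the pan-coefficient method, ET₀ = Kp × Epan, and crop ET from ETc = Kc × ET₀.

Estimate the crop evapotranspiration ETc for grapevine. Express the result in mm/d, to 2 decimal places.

2.58 mm/d

ET₀ = 0.73 × 5.2 = 3.7960 mm/d
ETc = Kc × ET₀ = 0.68 × 3.7960 = 2.5813 mm/d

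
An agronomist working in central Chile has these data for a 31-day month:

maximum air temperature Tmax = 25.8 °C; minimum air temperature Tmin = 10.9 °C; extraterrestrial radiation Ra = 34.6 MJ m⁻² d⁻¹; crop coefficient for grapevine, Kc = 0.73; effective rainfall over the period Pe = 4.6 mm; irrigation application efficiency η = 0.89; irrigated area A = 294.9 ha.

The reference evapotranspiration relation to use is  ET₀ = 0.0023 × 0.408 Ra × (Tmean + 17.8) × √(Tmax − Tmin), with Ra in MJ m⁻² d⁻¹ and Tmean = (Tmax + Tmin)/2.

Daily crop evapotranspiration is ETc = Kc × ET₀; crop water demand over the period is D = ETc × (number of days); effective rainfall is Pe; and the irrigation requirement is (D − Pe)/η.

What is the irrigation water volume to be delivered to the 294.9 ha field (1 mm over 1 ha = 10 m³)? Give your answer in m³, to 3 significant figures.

324000 m³

Tmean = (25.8 + 10.9)/2 = 18.35 °C
0.408 Ra = 0.408 × 34.6 = 14.1168 mm/d equivalent
ET₀ = 0.0023 × 14.1168 × (18.35 + 17.8) × √14.9 = 0.0023 × 14.1168 × 36.15 × 3.8601 = 4.5308 mm/d
ETc = Kc × ET₀ = 0.73 × 4.5308 = 3.3075 mm/d
Crop demand D = ETc × 31 d = 3.3075 × 31 = 102.533 mm
D − Pe = 102.533 − 4.6 = 97.933 mm
Gross irrigation = 97.933 / 0.89 = 110.037 mm
Volume = 110.037 mm × 294.9 ha × 10 = 324499.1 m³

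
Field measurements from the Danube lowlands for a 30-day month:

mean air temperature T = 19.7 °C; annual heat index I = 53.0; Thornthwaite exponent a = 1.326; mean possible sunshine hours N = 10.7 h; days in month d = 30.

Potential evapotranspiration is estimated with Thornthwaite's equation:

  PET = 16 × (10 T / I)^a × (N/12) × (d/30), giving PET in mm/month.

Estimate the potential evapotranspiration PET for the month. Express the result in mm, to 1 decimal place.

81.4 mm

10T/I = 10 × 19.7 / 53.0 = 3.7170
(10T/I)^a = 3.7170^1.326 = 5.7026
Uncorrected PET = 16 × 5.7026 = 91.242 mm
Correction = (N/12)(d/30) = (10.7/12)(30/30) = 0.8917
PET = 91.242 × 0.8917 = 81.360 mm/month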